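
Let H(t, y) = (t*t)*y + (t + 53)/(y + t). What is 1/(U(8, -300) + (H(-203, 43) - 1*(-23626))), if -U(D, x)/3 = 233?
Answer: 16/28718639 ≈ 5.5713e-7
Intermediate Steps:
H(t, y) = y*t**2 + (53 + t)/(t + y) (H(t, y) = t**2*y + (53 + t)/(t + y) = y*t**2 + (53 + t)/(t + y))
U(D, x) = -699 (U(D, x) = -3*233 = -699)
1/(U(8, -300) + (H(-203, 43) - 1*(-23626))) = 1/(-699 + ((53 - 203 + 43*(-203)**3 + (-203)**2*43**2)/(-203 + 43) - 1*(-23626))) = 1/(-699 + ((53 - 203 + 43*(-8365427) + 41209*1849)/(-160) + 23626)) = 1/(-699 + (-(53 - 203 - 359713361 + 76195441)/160 + 23626)) = 1/(-699 + (-1/160*(-283518070) + 23626)) = 1/(-699 + (28351807/16 + 23626)) = 1/(-699 + 28729823/16) = 1/(28718639/16) = 16/28718639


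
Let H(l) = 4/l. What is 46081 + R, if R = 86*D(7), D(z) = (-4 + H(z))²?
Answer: 2307505/49 ≈ 47092.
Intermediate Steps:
D(z) = (-4 + 4/z)²
R = 49536/49 (R = 86*(16*(-1 + 7)²/7²) = 86*(16*(1/49)*6²) = 86*(16*(1/49)*36) = 86*(576/49) = 49536/49 ≈ 1010.9)
46081 + R = 46081 + 49536/49 = 2307505/49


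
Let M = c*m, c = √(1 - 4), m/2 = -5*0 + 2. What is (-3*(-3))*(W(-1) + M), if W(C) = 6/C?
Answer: -54 + 36*I*√3 ≈ -54.0 + 62.354*I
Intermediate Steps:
m = 4 (m = 2*(-5*0 + 2) = 2*(0 + 2) = 2*2 = 4)
c = I*√3 (c = √(-3) = I*√3 ≈ 1.732*I)
M = 4*I*√3 (M = (I*√3)*4 = 4*I*√3 ≈ 6.9282*I)
(-3*(-3))*(W(-1) + M) = (-3*(-3))*(6/(-1) + 4*I*√3) = 9*(6*(-1) + 4*I*√3) = 9*(-6 + 4*I*√3) = -54 + 36*I*√3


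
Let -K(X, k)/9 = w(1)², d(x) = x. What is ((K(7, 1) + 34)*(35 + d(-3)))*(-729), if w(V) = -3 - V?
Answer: 2566080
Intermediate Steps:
K(X, k) = -144 (K(X, k) = -9*(-3 - 1*1)² = -9*(-3 - 1)² = -9*(-4)² = -9*16 = -144)
((K(7, 1) + 34)*(35 + d(-3)))*(-729) = ((-144 + 34)*(35 - 3))*(-729) = -110*32*(-729) = -3520*(-729) = 2566080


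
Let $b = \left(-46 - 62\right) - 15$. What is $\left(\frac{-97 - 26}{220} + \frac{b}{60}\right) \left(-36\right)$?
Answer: $\frac{5166}{55} \approx 93.927$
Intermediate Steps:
$b = -123$ ($b = \left(-46 - 62\right) - 15 = -108 - 15 = -123$)
$\left(\frac{-97 - 26}{220} + \frac{b}{60}\right) \left(-36\right) = \left(\frac{-97 - 26}{220} - \frac{123}{60}\right) \left(-36\right) = \left(\left(-123\right) \frac{1}{220} - \frac{41}{20}\right) \left(-36\right) = \left(- \frac{123}{220} - \frac{41}{20}\right) \left(-36\right) = \left(- \frac{287}{110}\right) \left(-36\right) = \frac{5166}{55}$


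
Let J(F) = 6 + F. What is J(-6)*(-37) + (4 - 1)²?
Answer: 9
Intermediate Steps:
J(-6)*(-37) + (4 - 1)² = (6 - 6)*(-37) + (4 - 1)² = 0*(-37) + 3² = 0 + 9 = 9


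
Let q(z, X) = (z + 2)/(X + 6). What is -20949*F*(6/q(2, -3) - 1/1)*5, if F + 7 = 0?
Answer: 5132505/2 ≈ 2.5663e+6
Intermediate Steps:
q(z, X) = (2 + z)/(6 + X)
F = -7 (F = -7 + 0 = -7)
-20949*F*(6/q(2, -3) - 1/1)*5 = -20949*(-7*(6/(((2 + 2)/(6 - 3))) - 1/1))*5 = -20949*(-7*(6/((4/3)) - 1*1))*5 = -20949*(-7*(6/(((⅓)*4)) - 1))*5 = -20949*(-7*(6/(4/3) - 1))*5 = -20949*(-7*(6*(¾) - 1))*5 = -20949*(-7*(9/2 - 1))*5 = -20949*(-7*7/2)*5 = -(-1026501)*5/2 = -20949*(-245/2) = 5132505/2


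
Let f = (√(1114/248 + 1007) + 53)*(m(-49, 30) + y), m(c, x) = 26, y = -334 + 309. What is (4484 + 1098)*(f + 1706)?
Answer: 9818738 + 13955*√155527/31 ≈ 9.9963e+6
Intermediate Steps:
y = -25
f = 53 + 5*√155527/62 (f = (√(1114/248 + 1007) + 53)*(26 - 25) = (√(1114*(1/248) + 1007) + 53)*1 = (√(557/124 + 1007) + 53)*1 = (√(125425/124) + 53)*1 = (5*√155527/62 + 53)*1 = (53 + 5*√155527/62)*1 = 53 + 5*√155527/62 ≈ 84.804)
(4484 + 1098)*(f + 1706) = (4484 + 1098)*((53 + 5*√155527/62) + 1706) = 5582*(1759 + 5*√155527/62) = 9818738 + 13955*√155527/31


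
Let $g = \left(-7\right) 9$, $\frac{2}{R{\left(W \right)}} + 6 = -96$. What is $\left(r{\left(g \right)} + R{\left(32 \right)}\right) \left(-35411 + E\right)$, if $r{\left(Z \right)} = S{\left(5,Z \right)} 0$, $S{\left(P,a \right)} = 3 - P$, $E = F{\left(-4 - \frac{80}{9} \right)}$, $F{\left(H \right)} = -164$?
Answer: $\frac{35575}{51} \approx 697.55$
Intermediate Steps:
$E = -164$
$R{\left(W \right)} = - \frac{1}{51}$ ($R{\left(W \right)} = \frac{2}{-6 - 96} = \frac{2}{-102} = 2 \left(- \frac{1}{102}\right) = - \frac{1}{51}$)
$g = -63$
$r{\left(Z \right)} = 0$ ($r{\left(Z \right)} = \left(3 - 5\right) 0 = \left(-2\right) 0 = 0$)
$\left(r{\left(g \right)} + R{\left(32 \right)}\right) \left(-35411 + E\right) = \left(0 - \frac{1}{51}\right) \left(-35411 - 164\right) = \left(- \frac{1}{51}\right) \left(-35575\right) = \frac{35575}{51}$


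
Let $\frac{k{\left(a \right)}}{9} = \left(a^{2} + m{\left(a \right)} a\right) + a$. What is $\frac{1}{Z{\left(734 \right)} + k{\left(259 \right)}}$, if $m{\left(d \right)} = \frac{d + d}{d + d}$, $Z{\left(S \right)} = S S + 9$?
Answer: $\frac{1}{1147156} \approx 8.7172 \cdot 10^{-7}$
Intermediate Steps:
$Z{\left(S \right)} = 9 + S^{2}$ ($Z{\left(S \right)} = S^{2} + 9 = 9 + S^{2}$)
$m{\left(d \right)} = 1$ ($m{\left(d \right)} = \frac{2 d}{2 d} = 2 d \frac{1}{2 d} = 1$)
$k{\left(a \right)} = 9 a^{2} + 18 a$ ($k{\left(a \right)} = 9 \left(\left(a^{2} + 1 a\right) + a\right) = 9 \left(\left(a^{2} + a\right) + a\right) = 9 \left(\left(a + a^{2}\right) + a\right) = 9 \left(a^{2} + 2 a\right) = 9 a^{2} + 18 a$)
$\frac{1}{Z{\left(734 \right)} + k{\left(259 \right)}} = \frac{1}{\left(9 + 734^{2}\right) + 9 \cdot 259 \left(2 + 259\right)} = \frac{1}{\left(9 + 538756\right) + 9 \cdot 259 \cdot 261} = \frac{1}{538765 + 608391} = \frac{1}{1147156}$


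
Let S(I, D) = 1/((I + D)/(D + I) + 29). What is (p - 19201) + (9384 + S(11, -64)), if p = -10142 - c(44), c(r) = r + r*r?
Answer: -658169/30 ≈ -21939.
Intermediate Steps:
c(r) = r + r²
p = -12122 (p = -10142 - 44*(1 + 44) = -10142 - 44*45 = -10142 - 1*1980 = -10142 - 1980 = -12122)
S(I, D) = 1/30 (S(I, D) = 1/((D + I)/(D + I) + 29) = 1/(1 + 29) = 1/30)
(p - 19201) + (9384 + S(11, -64)) = (-12122 - 19201) + (9384 + 1/30) = -31323 + 281521/30 = -658169/30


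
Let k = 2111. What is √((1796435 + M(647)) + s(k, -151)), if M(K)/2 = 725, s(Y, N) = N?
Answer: √1797734 ≈ 1340.8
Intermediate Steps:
M(K) = 1450 (M(K) = 2*725 = 1450)
√((1796435 + M(647)) + s(k, -151)) = √((1796435 + 1450) - 151) = √(1797885 - 151) = √1797734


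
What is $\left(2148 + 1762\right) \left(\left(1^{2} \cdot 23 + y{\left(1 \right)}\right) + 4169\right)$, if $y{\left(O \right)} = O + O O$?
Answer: $16398540$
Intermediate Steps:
$y{\left(O \right)} = O + O^{2}$
$\left(2148 + 1762\right) \left(\left(1^{2} \cdot 23 + y{\left(1 \right)}\right) + 4169\right) = \left(2148 + 1762\right) \left(\left(1^{2} \cdot 23 + 1 \left(1 + 1\right)\right) + 4169\right) = 3910 \left(\left(1 \cdot 23 + 1 \cdot 2\right) + 4169\right) = 3910 \left(\left(23 + 2\right) + 4169\right) = 3910 \left(25 + 4169\right) = 3910 \cdot 4194 = 16398540$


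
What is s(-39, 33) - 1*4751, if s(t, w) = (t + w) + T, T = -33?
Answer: -4790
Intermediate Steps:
s(t, w) = -33 + t + w (s(t, w) = (t + w) - 33 = -33 + t + w)
s(-39, 33) - 1*4751 = (-33 - 39 + 33) - 1*4751 = -39 - 4751 = -4790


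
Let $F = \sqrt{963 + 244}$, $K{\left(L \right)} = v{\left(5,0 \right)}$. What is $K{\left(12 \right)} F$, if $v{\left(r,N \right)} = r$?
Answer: $5 \sqrt{1207} \approx 173.71$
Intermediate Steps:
$K{\left(L \right)} = 5$
$F = \sqrt{1207} \approx 34.742$
$K{\left(12 \right)} F = 5 \sqrt{1207}$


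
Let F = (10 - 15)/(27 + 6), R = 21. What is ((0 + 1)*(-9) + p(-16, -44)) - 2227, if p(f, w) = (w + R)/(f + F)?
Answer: -1191029/533 ≈ -2234.6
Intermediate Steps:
F = -5/33 ≈ -0.15152
p(f, w) = (21 + w)/(-5/33 + f) (p(f, w) = (w + 21)/(f - 5/33) = (21 + w)/(-5/33 + f))
((0 + 1)*(-9) + p(-16, -44)) - 2227 = ((0 + 1)*(-9) + 33*(21 - 44)/(-5 + 33*(-16))) - 2227 = (1*(-9) + 33*(-23)/(-5 - 528)) - 2227 = (-9 + 33*(-23)/(-533)) - 2227 = (-9 + 33*(-1/533)*(-23)) - 2227 = (-9 + 759/533) - 2227 = -4038/533 - 2227 = -1191029/533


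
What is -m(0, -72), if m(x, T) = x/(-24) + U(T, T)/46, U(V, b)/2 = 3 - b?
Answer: -75/23 ≈ -3.2609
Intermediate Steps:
U(V, b) = 6 - 2*b (U(V, b) = 2*(3 - b) = 6 - 2*b)
m(x, T) = 3/23 - T/23 - x/24 (m(x, T) = x/(-24) + (6 - 2*T)/46 = x*(-1/24) + (6 - 2*T)*(1/46) = -x/24 + (3/23 - T/23) = 3/23 - T/23 - x/24)
-m(0, -72) = -(3/23 - 1/23*(-72) - 1/24*0) = -(3/23 + 72/23 + 0) = -1*75/23 = -75/23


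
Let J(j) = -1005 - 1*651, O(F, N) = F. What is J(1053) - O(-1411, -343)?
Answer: -245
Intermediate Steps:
J(j) = -1656 (J(j) = -1005 - 651 = -1656)
J(1053) - O(-1411, -343) = -1656 - 1*(-1411) = -1656 + 1411 = -245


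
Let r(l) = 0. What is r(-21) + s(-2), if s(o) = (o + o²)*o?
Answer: -4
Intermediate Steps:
s(o) = o*(o + o²)
r(-21) + s(-2) = 0 + (-2)²*(1 - 2) = 0 + 4*(-1) = 0 - 4 = -4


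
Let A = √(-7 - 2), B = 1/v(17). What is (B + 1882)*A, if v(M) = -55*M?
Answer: 5279007*I/935 ≈ 5646.0*I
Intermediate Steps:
B = -1/935 (B = 1/(-55*17) = 1/(-935) = -1/935 ≈ -0.0010695)
A = 3*I (A = √(-9) = 3*I ≈ 3.0*I)
(B + 1882)*A = (-1/935 + 1882)*(3*I) = 1759669*(3*I)/935 = 5279007*I/935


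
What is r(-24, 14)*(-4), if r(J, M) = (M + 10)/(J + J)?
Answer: 2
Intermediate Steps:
r(J, M) = (10 + M)/(2*J) (r(J, M) = (10 + M)/((2*J)) = (10 + M)*(1/(2*J)) = (10 + M)/(2*J))
r(-24, 14)*(-4) = ((½)*(10 + 14)/(-24))*(-4) = ((½)*(-1/24)*24)*(-4) = -½*(-4) = 2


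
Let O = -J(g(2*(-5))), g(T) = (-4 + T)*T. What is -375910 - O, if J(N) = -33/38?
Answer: -14284613/38 ≈ -3.7591e+5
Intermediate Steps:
g(T) = T*(-4 + T)
J(N) = -33/38 (J(N) = -33*1/38 = -33/38)
O = 33/38 (O = -1*(-33/38) = 33/38 ≈ 0.86842)
-375910 - O = -375910 - 1*33/38 = -375910 - 33/38 = -14284613/38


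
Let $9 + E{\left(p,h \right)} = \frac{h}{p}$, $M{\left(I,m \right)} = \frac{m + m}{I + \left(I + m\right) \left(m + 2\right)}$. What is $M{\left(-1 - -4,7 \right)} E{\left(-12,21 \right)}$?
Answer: $- \frac{301}{186} \approx -1.6183$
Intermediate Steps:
$M{\left(I,m \right)} = \frac{2 m}{I + \left(2 + m\right) \left(I + m\right)}$ ($M{\left(I,m \right)} = \frac{2 m}{I + \left(I + m\right) \left(2 + m\right)} = \frac{2 m}{I + \left(2 + m\right) \left(I + m\right)}$)
$E{\left(p,h \right)} = -9 + \frac{h}{p}$
$M{\left(-1 - -4,7 \right)} E{\left(-12,21 \right)} = 2 \cdot 7 \frac{1}{7^{2} + 2 \cdot 7 + 3 \left(-1 - -4\right) + \left(-1 - -4\right) 7} \left(-9 + \frac{21}{-12}\right) = 2 \cdot 7 \frac{1}{49 + 14 + 3 \left(-1 + 4\right) + \left(-1 + 4\right) 7} \left(-9 + 21 \left(- \frac{1}{12}\right)\right) = 2 \cdot 7 \frac{1}{49 + 14 + 3 \cdot 3 + 3 \cdot 7} \left(-9 - \frac{7}{4}\right) = 2 \cdot 7 \frac{1}{49 + 14 + 9 + 21} \left(- \frac{43}{4}\right) = 2 \cdot 7 \cdot \frac{1}{93} \left(- \frac{43}{4}\right) = \frac{14}{93} \left(- \frac{43}{4}\right) = - \frac{301}{186}$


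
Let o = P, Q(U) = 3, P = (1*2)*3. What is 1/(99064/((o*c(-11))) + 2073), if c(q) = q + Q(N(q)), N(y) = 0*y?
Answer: 6/55 ≈ 0.10909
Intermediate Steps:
N(y) = 0
P = 6 (P = 2*3 = 6)
c(q) = 3 + q (c(q) = q + 3 = 3 + q)
o = 6
1/(99064/((o*c(-11))) + 2073) = 1/(99064/((6*(3 - 11))) + 2073) = 1/(99064/((6*(-8))) + 2073) = 1/(99064/(-48) + 2073) = 1/(99064*(-1/48) + 2073) = 1/(-12383/6 + 2073) = 1/(55/6) = 6/55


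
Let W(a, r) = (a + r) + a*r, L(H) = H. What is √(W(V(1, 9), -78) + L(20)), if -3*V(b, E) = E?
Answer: √173 ≈ 13.153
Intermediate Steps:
V(b, E) = -E/3
W(a, r) = a + r + a*r
√(W(V(1, 9), -78) + L(20)) = √((-⅓*9 - 78 - ⅓*9*(-78)) + 20) = √((-3 - 78 - 3*(-78)) + 20) = √((-3 - 78 + 234) + 20) = √(153 + 20) = √173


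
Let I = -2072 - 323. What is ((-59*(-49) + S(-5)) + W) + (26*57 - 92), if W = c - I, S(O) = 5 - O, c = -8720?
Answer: -2034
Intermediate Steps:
I = -2395
W = -6325 (W = -8720 - 1*(-2395) = -8720 + 2395 = -6325)
((-59*(-49) + S(-5)) + W) + (26*57 - 92) = ((-59*(-49) + (5 - 1*(-5))) - 6325) + (26*57 - 92) = ((2891 + (5 + 5)) - 6325) + (1482 - 92) = ((2891 + 10) - 6325) + 1390 = (2901 - 6325) + 1390 = -3424 + 1390 = -2034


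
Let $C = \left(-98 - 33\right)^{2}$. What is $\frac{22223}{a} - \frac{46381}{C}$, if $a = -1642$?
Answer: $- \frac{457526505}{28178362} \approx -16.237$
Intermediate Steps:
$C = 17161$ ($C = \left(-131\right)^{2} = 17161$)
$\frac{22223}{a} - \frac{46381}{C} = \frac{22223}{-1642} - \frac{46381}{17161} = 22223 \left(- \frac{1}{1642}\right) - \frac{46381}{17161} = - \frac{22223}{1642} - \frac{46381}{17161} = - \frac{457526505}{28178362}$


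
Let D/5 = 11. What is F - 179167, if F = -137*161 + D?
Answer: -201169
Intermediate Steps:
D = 55 (D = 5*11 = 55)
F = -22002 (F = -137*161 + 55 = -22057 + 55 = -22002)
F - 179167 = -22002 - 179167 = -201169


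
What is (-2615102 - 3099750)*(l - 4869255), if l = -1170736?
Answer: 34517654646332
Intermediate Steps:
(-2615102 - 3099750)*(l - 4869255) = (-2615102 - 3099750)*(-1170736 - 4869255) = -5714852*(-6039991) = 34517654646332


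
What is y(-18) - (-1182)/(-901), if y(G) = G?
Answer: -17400/901 ≈ -19.312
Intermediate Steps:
y(-18) - (-1182)/(-901) = -18 - (-1182)/(-901) = -18 - (-1182)*(-1)/901 = -18 - 1*1182/901 = -18 - 1182/901 = -17400/901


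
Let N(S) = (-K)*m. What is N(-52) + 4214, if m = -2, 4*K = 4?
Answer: 4216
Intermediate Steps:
K = 1 (K = (1/4)*4 = 1)
N(S) = 2 (N(S) = -1*1*(-2) = -1*(-2) = 2)
N(-52) + 4214 = 2 + 4214 = 4216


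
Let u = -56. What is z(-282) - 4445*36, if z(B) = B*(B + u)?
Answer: -64704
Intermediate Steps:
z(B) = B*(-56 + B) (z(B) = B*(B - 56) = B*(-56 + B))
z(-282) - 4445*36 = -282*(-56 - 282) - 4445*36 = -282*(-338) - 160020 = 95316 - 160020 = -64704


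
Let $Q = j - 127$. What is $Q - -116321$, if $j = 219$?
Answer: $116413$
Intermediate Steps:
$Q = 92$ ($Q = 219 - 127 = 92$)
$Q - -116321 = 92 - -116321 = 92 + 116321 = 116413$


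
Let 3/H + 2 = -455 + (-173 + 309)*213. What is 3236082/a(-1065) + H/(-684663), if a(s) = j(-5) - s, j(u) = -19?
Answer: 10528283629523648/3403061070913 ≈ 3093.8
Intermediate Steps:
a(s) = -19 - s
H = 3/28511 (H = 3/(-2 + (-455 + (-173 + 309)*213)) = 3/(-2 + (-455 + 136*213)) = 3/(-2 + (-455 + 28968)) = 3/(-2 + 28513) = 3/28511 ≈ 0.00010522)
3236082/a(-1065) + H/(-684663) = 3236082/(-19 - 1*(-1065)) + (3/28511)/(-684663) = 3236082/(-19 + 1065) + (3/28511)*(-1/684663) = 3236082/1046 - 1/6506808931 = 3236082*(1/1046) - 1/6506808931 = 1618041/523 - 1/6506808931 = 10528283629523648/3403061070913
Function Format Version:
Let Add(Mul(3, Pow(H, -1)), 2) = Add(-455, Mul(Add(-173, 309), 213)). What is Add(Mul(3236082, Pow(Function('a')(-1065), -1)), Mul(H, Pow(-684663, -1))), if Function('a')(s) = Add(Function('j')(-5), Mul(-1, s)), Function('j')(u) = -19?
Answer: Rational(10528283629523648, 3403061070913) ≈ 3093.8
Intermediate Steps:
Function('a')(s) = Add(-19, Mul(-1, s))
H = Rational(3, 28511) (H = Mul(3, Pow(Add(-2, Add(-455, Mul(Add(-173, 309), 213))), -1)) = Mul(3, Pow(Add(-2, Add(-455, Mul(136, 213))), -1)) = Mul(3, Pow(Add(-2, Add(-455, 28968)), -1)) = Mul(3, Pow(Add(-2, 28513), -1)) = Mul(3, Pow(28511, -1)) = Mul(3, Rational(1, 28511)) = Rational(3, 28511) ≈ 0.00010522)
Add(Mul(3236082, Pow(Function('a')(-1065), -1)), Mul(H, Pow(-684663, -1))) = Add(Mul(3236082, Pow(Add(-19, Mul(-1, -1065)), -1)), Mul(Rational(3, 28511), Pow(-684663, -1))) = Add(Mul(3236082, Pow(Add(-19, 1065), -1)), Mul(Rational(3, 28511), Rational(-1, 684663))) = Add(Mul(3236082, Pow(1046, -1)), Rational(-1, 6506808931)) = Add(Mul(3236082, Rational(1, 1046)), Rational(-1, 6506808931)) = Add(Rational(1618041, 523), Rational(-1, 6506808931)) = Rational(10528283629523648, 3403061070913)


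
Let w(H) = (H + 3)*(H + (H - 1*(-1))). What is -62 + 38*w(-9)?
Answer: 3814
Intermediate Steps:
w(H) = (1 + 2*H)*(3 + H) (w(H) = (3 + H)*(H + (H + 1)) = (3 + H)*(H + (1 + H)) = (3 + H)*(1 + 2*H) = (1 + 2*H)*(3 + H))
-62 + 38*w(-9) = -62 + 38*(3 + 2*(-9)² + 7*(-9)) = -62 + 38*(3 + 2*81 - 63) = -62 + 38*(3 + 162 - 63) = -62 + 38*102 = -62 + 3876 = 3814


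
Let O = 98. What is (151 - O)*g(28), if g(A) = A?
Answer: 1484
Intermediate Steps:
(151 - O)*g(28) = (151 - 1*98)*28 = (151 - 98)*28 = 53*28 = 1484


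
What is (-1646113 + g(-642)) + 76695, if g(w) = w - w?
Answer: -1569418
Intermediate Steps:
g(w) = 0
(-1646113 + g(-642)) + 76695 = (-1646113 + 0) + 76695 = -1646113 + 76695 = -1569418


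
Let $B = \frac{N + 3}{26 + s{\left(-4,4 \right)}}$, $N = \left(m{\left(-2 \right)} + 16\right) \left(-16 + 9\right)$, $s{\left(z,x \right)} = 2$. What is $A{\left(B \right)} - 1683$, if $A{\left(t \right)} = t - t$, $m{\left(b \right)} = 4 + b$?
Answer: $-1683$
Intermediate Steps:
$N = -126$ ($N = \left(\left(4 - 2\right) + 16\right) \left(-16 + 9\right) = \left(2 + 16\right) \left(-7\right) = 18 \left(-7\right) = -126$)
$B = - \frac{123}{28}$ ($B = \frac{-126 + 3}{26 + 2} = - \frac{123}{28} \approx -4.3929$)
$A{\left(t \right)} = 0$
$A{\left(B \right)} - 1683 = 0 - 1683 = -1683$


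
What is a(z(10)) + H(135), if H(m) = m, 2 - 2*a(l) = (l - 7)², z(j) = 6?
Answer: 271/2 ≈ 135.50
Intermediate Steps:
a(l) = 1 - (-7 + l)²/2 (a(l) = 1 - (l - 7)²/2 = 1 - (-7 + l)²/2)
a(z(10)) + H(135) = (1 - (-7 + 6)²/2) + 135 = (1 - ½*(-1)²) + 135 = (1 - ½*1) + 135 = (1 - ½) + 135 = ½ + 135 = 271/2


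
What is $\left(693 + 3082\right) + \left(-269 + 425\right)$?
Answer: $3931$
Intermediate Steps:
$\left(693 + 3082\right) + \left(-269 + 425\right) = 3775 + 156 = 3931$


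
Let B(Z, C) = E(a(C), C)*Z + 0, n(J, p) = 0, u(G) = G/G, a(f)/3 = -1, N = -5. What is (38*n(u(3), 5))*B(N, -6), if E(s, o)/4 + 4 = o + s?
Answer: 0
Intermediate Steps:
a(f) = -3 (a(f) = 3*(-1) = -3)
u(G) = 1
E(s, o) = -16 + 4*o + 4*s (E(s, o) = -16 + 4*(o + s) = -16 + (4*o + 4*s) = -16 + 4*o + 4*s)
B(Z, C) = Z*(-28 + 4*C) (B(Z, C) = (-16 + 4*C + 4*(-3))*Z + 0 = (-16 + 4*C - 12)*Z + 0 = (-28 + 4*C)*Z + 0 = Z*(-28 + 4*C) + 0 = Z*(-28 + 4*C))
(38*n(u(3), 5))*B(N, -6) = (38*0)*(4*(-5)*(-7 - 6)) = 0*(4*(-5)*(-13)) = 0*260 = 0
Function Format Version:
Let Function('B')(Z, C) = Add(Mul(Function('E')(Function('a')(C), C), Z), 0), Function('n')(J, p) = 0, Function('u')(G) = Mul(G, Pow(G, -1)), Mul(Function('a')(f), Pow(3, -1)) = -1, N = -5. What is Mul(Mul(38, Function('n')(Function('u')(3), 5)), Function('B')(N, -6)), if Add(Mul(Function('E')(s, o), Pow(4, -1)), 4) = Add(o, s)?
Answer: 0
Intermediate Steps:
Function('a')(f) = -3 (Function('a')(f) = Mul(3, -1) = -3)
Function('u')(G) = 1
Function('E')(s, o) = Add(-16, Mul(4, o), Mul(4, s)) (Function('E')(s, o) = Add(-16, Mul(4, Add(o, s))) = Add(-16, Add(Mul(4, o), Mul(4, s))) = Add(-16, Mul(4, o), Mul(4, s)))
Function('B')(Z, C) = Mul(Z, Add(-28, Mul(4, C))) (Function('B')(Z, C) = Add(Mul(Add(-16, Mul(4, C), Mul(4, -3)), Z), 0) = Add(Mul(Add(-16, Mul(4, C), -12), Z), 0) = Add(Mul(Add(-28, Mul(4, C)), Z), 0) = Add(Mul(Z, Add(-28, Mul(4, C))), 0) = Mul(Z, Add(-28, Mul(4, C))))
Mul(Mul(38, Function('n')(Function('u')(3), 5)), Function('B')(N, -6)) = Mul(Mul(38, 0), Mul(4, -5, Add(-7, -6))) = Mul(0, Mul(4, -5, -13)) = Mul(0, 260) = 0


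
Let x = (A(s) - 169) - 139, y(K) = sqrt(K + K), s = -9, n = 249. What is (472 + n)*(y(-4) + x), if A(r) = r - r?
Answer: -222068 + 1442*I*sqrt(2) ≈ -2.2207e+5 + 2039.3*I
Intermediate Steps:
A(r) = 0
y(K) = sqrt(2)*sqrt(K) (y(K) = sqrt(2*K) = sqrt(2)*sqrt(K))
x = -308 (x = (0 - 169) - 139 = -169 - 139 = -308)
(472 + n)*(y(-4) + x) = (472 + 249)*(sqrt(2)*sqrt(-4) - 308) = 721*(sqrt(2)*(2*I) - 308) = 721*(2*I*sqrt(2) - 308) = 721*(-308 + 2*I*sqrt(2)) = -222068 + 1442*I*sqrt(2)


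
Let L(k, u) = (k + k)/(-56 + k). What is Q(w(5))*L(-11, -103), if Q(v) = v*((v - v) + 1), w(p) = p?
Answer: 110/67 ≈ 1.6418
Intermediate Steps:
L(k, u) = 2*k/(-56 + k) (L(k, u) = (2*k)/(-56 + k) = 2*k/(-56 + k))
Q(v) = v (Q(v) = v*(0 + 1) = v*1 = v)
Q(w(5))*L(-11, -103) = 5*(2*(-11)/(-56 - 11)) = 5*(2*(-11)/(-67)) = 5*(2*(-11)*(-1/67)) = 5*(22/67) = 110/67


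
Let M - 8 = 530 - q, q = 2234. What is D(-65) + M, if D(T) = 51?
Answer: -1645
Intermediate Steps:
M = -1696 (M = 8 + (530 - 1*2234) = 8 + (530 - 2234) = 8 - 1704 = -1696)
D(-65) + M = 51 - 1696 = -1645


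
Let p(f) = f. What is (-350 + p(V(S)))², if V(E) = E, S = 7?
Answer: 117649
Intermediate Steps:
(-350 + p(V(S)))² = (-350 + 7)² = (-343)² = 117649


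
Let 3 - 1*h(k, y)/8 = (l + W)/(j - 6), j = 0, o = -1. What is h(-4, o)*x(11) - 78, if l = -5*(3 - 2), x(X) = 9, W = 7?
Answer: 162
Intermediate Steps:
l = -5 (l = -5*1 = -5)
h(k, y) = 80/3 (h(k, y) = 24 - 8*(-5 + 7)/(0 - 6) = 24 - 16/(-6) = 24 - 16*(-1)/6 = 24 - 8*(-⅓) = 24 + 8/3 = 80/3)
h(-4, o)*x(11) - 78 = (80/3)*9 - 78 = 240 - 78 = 162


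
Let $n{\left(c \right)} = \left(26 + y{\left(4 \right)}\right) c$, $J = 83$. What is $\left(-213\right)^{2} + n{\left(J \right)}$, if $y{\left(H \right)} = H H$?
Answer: $48855$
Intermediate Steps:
$y{\left(H \right)} = H^{2}$
$n{\left(c \right)} = 42 c$ ($n{\left(c \right)} = \left(26 + 4^{2}\right) c = \left(26 + 16\right) c = 42 c$)
$\left(-213\right)^{2} + n{\left(J \right)} = \left(-213\right)^{2} + 42 \cdot 83 = 45369 + 3486 = 48855$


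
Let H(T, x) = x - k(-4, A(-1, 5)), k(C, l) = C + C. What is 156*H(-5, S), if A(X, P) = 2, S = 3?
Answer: 1716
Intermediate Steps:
k(C, l) = 2*C
H(T, x) = 8 + x (H(T, x) = x - 2*(-4) = x - 1*(-8) = x + 8 = 8 + x)
156*H(-5, S) = 156*(8 + 3) = 156*11 = 1716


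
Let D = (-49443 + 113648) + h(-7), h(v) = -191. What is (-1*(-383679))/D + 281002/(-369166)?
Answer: 20608863281/3938632054 ≈ 5.2325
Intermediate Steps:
D = 64014 (D = (-49443 + 113648) - 191 = 64205 - 191 = 64014)
(-1*(-383679))/D + 281002/(-369166) = -1*(-383679)/64014 + 281002/(-369166) = 383679*(1/64014) + 281002*(-1/369166) = 127893/21338 - 140501/184583 = 20608863281/3938632054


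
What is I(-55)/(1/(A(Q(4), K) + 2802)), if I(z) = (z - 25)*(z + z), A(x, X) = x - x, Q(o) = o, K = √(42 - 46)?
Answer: 24657600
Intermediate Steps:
K = 2*I (K = √(-4) = 2*I ≈ 2.0*I)
A(x, X) = 0
I(z) = 2*z*(-25 + z) (I(z) = (-25 + z)*(2*z) = 2*z*(-25 + z))
I(-55)/(1/(A(Q(4), K) + 2802)) = (2*(-55)*(-25 - 55))/(1/(0 + 2802)) = (2*(-55)*(-80))/(1/2802) = 8800/(1/2802) = 8800*2802 = 24657600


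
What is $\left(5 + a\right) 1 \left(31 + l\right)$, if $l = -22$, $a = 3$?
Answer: $72$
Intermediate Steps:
$\left(5 + a\right) 1 \left(31 + l\right) = \left(5 + 3\right) 1 \left(31 - 22\right) = 8 \cdot 1 \cdot 9 = 8 \cdot 9 = 72$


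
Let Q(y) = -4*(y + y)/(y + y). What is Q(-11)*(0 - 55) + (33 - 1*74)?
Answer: 179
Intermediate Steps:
Q(y) = -4 (Q(y) = -4*2*y/(2*y) = -4*2*y*1/(2*y) = -4*1 = -4)
Q(-11)*(0 - 55) + (33 - 1*74) = -4*(0 - 55) + (33 - 1*74) = -4*(-55) + (33 - 74) = 220 - 41 = 179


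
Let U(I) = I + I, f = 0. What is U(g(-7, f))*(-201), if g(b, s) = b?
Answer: 2814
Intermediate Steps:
U(I) = 2*I
U(g(-7, f))*(-201) = (2*(-7))*(-201) = -14*(-201) = 2814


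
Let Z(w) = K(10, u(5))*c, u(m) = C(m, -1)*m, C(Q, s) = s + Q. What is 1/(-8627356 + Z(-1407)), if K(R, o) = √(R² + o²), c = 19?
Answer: -2156839/18607817842559 - 95*√5/37215635685118 ≈ -1.1592e-7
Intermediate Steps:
C(Q, s) = Q + s
u(m) = m*(-1 + m) (u(m) = (m - 1)*m = (-1 + m)*m = m*(-1 + m))
Z(w) = 190*√5 (Z(w) = √(10² + (5*(-1 + 5))²)*19 = √(100 + (5*4)²)*19 = √(100 + 20²)*19 = √(100 + 400)*19 = √500*19 = (10*√5)*19 = 190*√5)
1/(-8627356 + Z(-1407)) = 1/(-8627356 + 190*√5)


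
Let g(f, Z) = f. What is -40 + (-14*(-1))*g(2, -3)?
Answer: -12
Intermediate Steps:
-40 + (-14*(-1))*g(2, -3) = -40 - 14*(-1)*2 = -40 + 14*2 = -40 + 28 = -12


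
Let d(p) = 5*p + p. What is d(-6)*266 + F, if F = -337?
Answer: -9913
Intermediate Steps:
d(p) = 6*p
d(-6)*266 + F = (6*(-6))*266 - 337 = -36*266 - 337 = -9576 - 337 = -9913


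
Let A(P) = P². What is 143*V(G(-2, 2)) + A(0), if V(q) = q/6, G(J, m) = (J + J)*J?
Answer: 572/3 ≈ 190.67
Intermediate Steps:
G(J, m) = 2*J² (G(J, m) = (2*J)*J = 2*J²)
V(q) = q/6 (V(q) = q*(⅙) = q/6)
143*V(G(-2, 2)) + A(0) = 143*((2*(-2)²)/6) + 0² = 143*((2*4)/6) + 0 = 143*((⅙)*8) + 0 = 143*(4/3) + 0 = 572/3 + 0 = 572/3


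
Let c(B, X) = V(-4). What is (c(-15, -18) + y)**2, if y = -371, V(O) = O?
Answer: 140625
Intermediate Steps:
c(B, X) = -4
(c(-15, -18) + y)**2 = (-4 - 371)**2 = (-375)**2 = 140625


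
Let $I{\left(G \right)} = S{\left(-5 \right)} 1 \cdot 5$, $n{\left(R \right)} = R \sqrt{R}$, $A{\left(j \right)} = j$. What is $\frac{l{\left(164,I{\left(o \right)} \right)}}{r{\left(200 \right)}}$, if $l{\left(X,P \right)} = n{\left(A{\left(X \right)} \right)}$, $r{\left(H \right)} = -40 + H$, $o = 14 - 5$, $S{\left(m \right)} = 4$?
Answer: $\frac{41 \sqrt{41}}{20} \approx 13.126$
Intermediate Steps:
$n{\left(R \right)} = R^{\frac{3}{2}}$
$o = 9$
$I{\left(G \right)} = 20$ ($I{\left(G \right)} = 4 \cdot 1 \cdot 5 = 4 \cdot 5 = 20$)
$l{\left(X,P \right)} = X^{\frac{3}{2}}$
$\frac{l{\left(164,I{\left(o \right)} \right)}}{r{\left(200 \right)}} = \frac{164^{\frac{3}{2}}}{-40 + 200} = \frac{328 \sqrt{41}}{160} = 328 \sqrt{41} \cdot \frac{1}{160} = \frac{41 \sqrt{41}}{20}$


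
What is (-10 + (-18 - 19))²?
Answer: 2209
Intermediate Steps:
(-10 + (-18 - 19))² = (-10 - 37)² = (-47)² = 2209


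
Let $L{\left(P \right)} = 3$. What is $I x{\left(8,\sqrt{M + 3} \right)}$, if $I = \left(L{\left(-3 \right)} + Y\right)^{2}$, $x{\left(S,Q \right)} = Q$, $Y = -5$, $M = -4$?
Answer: $4 i \approx 4.0 i$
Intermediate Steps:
$I = 4$ ($I = \left(3 - 5\right)^{2} = \left(-2\right)^{2} = 4$)
$I x{\left(8,\sqrt{M + 3} \right)} = 4 \sqrt{-4 + 3} = 4 \sqrt{-1} = 4 i$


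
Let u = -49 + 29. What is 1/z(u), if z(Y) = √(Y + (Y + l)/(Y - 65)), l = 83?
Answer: -I*√149855/1763 ≈ -0.21958*I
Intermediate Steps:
u = -20
z(Y) = √(Y + (83 + Y)/(-65 + Y)) (z(Y) = √(Y + (Y + 83)/(Y - 65)) = √(Y + (83 + Y)/(-65 + Y)))
1/z(u) = 1/(√((83 - 20 - 20*(-65 - 20))/(-65 - 20))) = 1/(√((83 - 20 - 20*(-85))/(-85))) = 1/(√(-(83 - 20 + 1700)/85)) = 1/(√(-1/85*1763)) = 1/(√(-1763/85)) = 1/(I*√149855/85) = -I*√149855/1763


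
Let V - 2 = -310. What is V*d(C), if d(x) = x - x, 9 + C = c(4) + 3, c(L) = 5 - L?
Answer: 0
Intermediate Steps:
V = -308 (V = 2 - 310 = -308)
C = -5 (C = -9 + ((5 - 1*4) + 3) = -9 + ((5 - 4) + 3) = -9 + (1 + 3) = -9 + 4 = -5)
d(x) = 0
V*d(C) = -308*0 = 0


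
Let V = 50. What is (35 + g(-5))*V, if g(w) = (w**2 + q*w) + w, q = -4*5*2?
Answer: 12750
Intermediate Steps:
q = -40 (q = -20*2 = -40)
g(w) = w**2 - 39*w (g(w) = (w**2 - 40*w) + w = w**2 - 39*w)
(35 + g(-5))*V = (35 - 5*(-39 - 5))*50 = (35 - 5*(-44))*50 = (35 + 220)*50 = 255*50 = 12750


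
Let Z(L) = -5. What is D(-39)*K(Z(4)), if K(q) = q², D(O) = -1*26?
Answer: -650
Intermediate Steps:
D(O) = -26
D(-39)*K(Z(4)) = -26*(-5)² = -26*25 = -650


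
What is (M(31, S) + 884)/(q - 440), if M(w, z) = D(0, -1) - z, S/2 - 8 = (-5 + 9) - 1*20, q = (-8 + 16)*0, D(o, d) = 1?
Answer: -901/440 ≈ -2.0477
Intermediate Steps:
q = 0 (q = 8*0 = 0)
S = -16 (S = 16 + 2*((-5 + 9) - 1*20) = 16 + 2*(4 - 20) = 16 + 2*(-16) = 16 - 32 = -16)
M(w, z) = 1 - z
(M(31, S) + 884)/(q - 440) = ((1 - 1*(-16)) + 884)/(0 - 440) = ((1 + 16) + 884)/(-440) = -(17 + 884)/440 = -1/440*901 = -901/440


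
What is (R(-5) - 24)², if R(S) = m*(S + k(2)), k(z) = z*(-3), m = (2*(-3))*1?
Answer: 1764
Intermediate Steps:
m = -6 (m = -6*1 = -6)
k(z) = -3*z
R(S) = 36 - 6*S (R(S) = -6*(S - 3*2) = -6*(S - 6) = -6*(-6 + S) = 36 - 6*S)
(R(-5) - 24)² = ((36 - 6*(-5)) - 24)² = ((36 + 30) - 24)² = (66 - 24)² = 42² = 1764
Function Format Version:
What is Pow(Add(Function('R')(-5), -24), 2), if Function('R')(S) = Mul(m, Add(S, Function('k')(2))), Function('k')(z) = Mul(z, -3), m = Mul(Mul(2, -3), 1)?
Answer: 1764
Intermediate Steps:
m = -6 (m = Mul(-6, 1) = -6)
Function('k')(z) = Mul(-3, z)
Function('R')(S) = Add(36, Mul(-6, S)) (Function('R')(S) = Mul(-6, Add(S, Mul(-3, 2))) = Mul(-6, Add(S, -6)) = Mul(-6, Add(-6, S)) = Add(36, Mul(-6, S)))
Pow(Add(Function('R')(-5), -24), 2) = Pow(Add(Add(36, Mul(-6, -5)), -24), 2) = Pow(Add(Add(36, 30), -24), 2) = Pow(Add(66, -24), 2) = Pow(42, 2) = 1764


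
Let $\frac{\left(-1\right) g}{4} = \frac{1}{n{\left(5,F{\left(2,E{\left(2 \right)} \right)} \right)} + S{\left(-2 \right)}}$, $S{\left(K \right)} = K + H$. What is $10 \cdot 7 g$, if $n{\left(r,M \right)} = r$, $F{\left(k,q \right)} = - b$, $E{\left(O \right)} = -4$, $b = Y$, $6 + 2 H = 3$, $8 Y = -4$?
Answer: $- \frac{560}{3} \approx -186.67$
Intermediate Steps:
$Y = - \frac{1}{2}$ ($Y = \frac{1}{8} \left(-4\right) = - \frac{1}{2} \approx -0.5$)
$H = - \frac{3}{2}$ ($H = -3 + \frac{1}{2} \cdot 3 = -3 + \frac{3}{2} = - \frac{3}{2} \approx -1.5$)
$b = - \frac{1}{2} \approx -0.5$
$S{\left(K \right)} = - \frac{3}{2} + K$ ($S{\left(K \right)} = K - \frac{3}{2} = - \frac{3}{2} + K$)
$F{\left(k,q \right)} = \frac{1}{2}$ ($F{\left(k,q \right)} = \left(-1\right) \left(- \frac{1}{2}\right) = \frac{1}{2}$)
$g = - \frac{8}{3}$ ($g = - \frac{4}{5 - \frac{7}{2}} = - \frac{4}{\frac{3}{2}} = \left(-4\right) \frac{2}{3} = - \frac{8}{3} \approx -2.6667$)
$10 \cdot 7 g = 10 \cdot 7 \left(- \frac{8}{3}\right) = 70 \left(- \frac{8}{3}\right) = - \frac{560}{3}$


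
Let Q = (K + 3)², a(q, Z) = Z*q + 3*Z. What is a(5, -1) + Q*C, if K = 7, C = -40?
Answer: -4008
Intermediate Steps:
a(q, Z) = 3*Z + Z*q
Q = 100 (Q = (7 + 3)² = 10² = 100)
a(5, -1) + Q*C = -(3 + 5) + 100*(-40) = -1*8 - 4000 = -8 - 4000 = -4008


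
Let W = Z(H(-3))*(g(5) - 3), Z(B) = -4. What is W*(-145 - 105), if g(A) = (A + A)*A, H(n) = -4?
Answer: 47000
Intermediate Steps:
g(A) = 2*A² (g(A) = (2*A)*A = 2*A²)
W = -188 (W = -4*(2*5² - 3) = -4*(2*25 - 3) = -4*(50 - 3) = -4*47 = -188)
W*(-145 - 105) = -188*(-145 - 105) = -188*(-250) = 47000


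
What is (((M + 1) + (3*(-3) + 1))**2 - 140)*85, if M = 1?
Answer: -8840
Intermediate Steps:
(((M + 1) + (3*(-3) + 1))**2 - 140)*85 = (((1 + 1) + (3*(-3) + 1))**2 - 140)*85 = ((2 + (-9 + 1))**2 - 140)*85 = ((2 - 8)**2 - 140)*85 = ((-6)**2 - 140)*85 = (36 - 140)*85 = -104*85 = -8840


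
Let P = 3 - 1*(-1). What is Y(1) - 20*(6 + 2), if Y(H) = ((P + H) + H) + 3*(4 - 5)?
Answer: -157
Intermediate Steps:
P = 4 (P = 3 + 1 = 4)
Y(H) = 1 + 2*H (Y(H) = ((4 + H) + H) + 3*(4 - 5) = (4 + 2*H) + 3*(-1) = (4 + 2*H) - 3 = 1 + 2*H)
Y(1) - 20*(6 + 2) = (1 + 2*1) - 20*(6 + 2) = (1 + 2) - 20*8 = 3 - 4*40 = 3 - 160 = -157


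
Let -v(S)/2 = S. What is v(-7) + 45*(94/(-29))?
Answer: -3824/29 ≈ -131.86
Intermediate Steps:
v(S) = -2*S
v(-7) + 45*(94/(-29)) = -2*(-7) + 45*(94/(-29)) = 14 + 45*(94*(-1/29)) = 14 + 45*(-94/29) = 14 - 4230/29 = -3824/29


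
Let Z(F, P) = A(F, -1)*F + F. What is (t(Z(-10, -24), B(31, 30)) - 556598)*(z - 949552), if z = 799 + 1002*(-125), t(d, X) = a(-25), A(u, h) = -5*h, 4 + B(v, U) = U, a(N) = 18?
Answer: 597768589740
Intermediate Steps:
B(v, U) = -4 + U
Z(F, P) = 6*F (Z(F, P) = (-5*(-1))*F + F = 5*F + F = 6*F)
t(d, X) = 18
z = -124451 (z = 799 - 125250 = -124451)
(t(Z(-10, -24), B(31, 30)) - 556598)*(z - 949552) = (18 - 556598)*(-124451 - 949552) = -556580*(-1074003) = 597768589740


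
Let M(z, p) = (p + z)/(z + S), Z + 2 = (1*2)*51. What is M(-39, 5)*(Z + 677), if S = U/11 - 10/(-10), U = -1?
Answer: 290598/419 ≈ 693.55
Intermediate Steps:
S = 10/11 (S = -1/11 - 10/(-10) = -1*1/11 - 10*(-⅒) = -1/11 + 1 = 10/11 ≈ 0.90909)
Z = 100 (Z = -2 + (1*2)*51 = -2 + 2*51 = -2 + 102 = 100)
M(z, p) = (p + z)/(10/11 + z) (M(z, p) = (p + z)/(z + 10/11) = (p + z)/(10/11 + z))
M(-39, 5)*(Z + 677) = (11*(5 - 39)/(10 + 11*(-39)))*(100 + 677) = (11*(-34)/(10 - 429))*777 = (11*(-34)/(-419))*777 = (11*(-1/419)*(-34))*777 = (374/419)*777 = 290598/419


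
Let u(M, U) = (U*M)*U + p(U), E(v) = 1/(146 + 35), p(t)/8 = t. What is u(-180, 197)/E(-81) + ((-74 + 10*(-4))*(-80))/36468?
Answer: -3841636257836/3039 ≈ -1.2641e+9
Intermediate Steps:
p(t) = 8*t
E(v) = 1/181
u(M, U) = 8*U + M*U² (u(M, U) = (U*M)*U + 8*U = (M*U)*U + 8*U = M*U² + 8*U = 8*U + M*U²)
u(-180, 197)/E(-81) + ((-74 + 10*(-4))*(-80))/36468 = (197*(8 - 180*197))/(1/181) + ((-74 + 10*(-4))*(-80))/36468 = (197*(8 - 35460))*181 + ((-74 - 40)*(-80))*(1/36468) = (197*(-35452))*181 - 114*(-80)*(1/36468) = -6984044*181 + 9120*(1/36468) = -1264111964 + 760/3039 = -3841636257836/3039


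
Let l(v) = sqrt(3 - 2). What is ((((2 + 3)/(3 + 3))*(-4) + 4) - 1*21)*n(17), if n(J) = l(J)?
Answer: -61/3 ≈ -20.333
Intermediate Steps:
l(v) = 1 (l(v) = sqrt(1) = 1)
n(J) = 1
((((2 + 3)/(3 + 3))*(-4) + 4) - 1*21)*n(17) = ((((2 + 3)/(3 + 3))*(-4) + 4) - 1*21)*1 = (((5/6)*(-4) + 4) - 21)*1 = ((-10/3 + 4) - 21)*1 = (2/3 - 21)*1 = -61/3*1 = -61/3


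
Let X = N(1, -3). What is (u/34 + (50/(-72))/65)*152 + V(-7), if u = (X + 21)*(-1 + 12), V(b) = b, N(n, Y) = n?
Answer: 2134711/1989 ≈ 1073.3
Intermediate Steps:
X = 1
u = 242 (u = (1 + 21)*(-1 + 12) = 22*11 = 242)
(u/34 + (50/(-72))/65)*152 + V(-7) = (242/34 + (50/(-72))/65)*152 - 7 = (242*(1/34) + (50*(-1/72))*(1/65))*152 - 7 = (121/17 - 25/36*1/65)*152 - 7 = (121/17 - 5/468)*152 - 7 = (56543/7956)*152 - 7 = 2148634/1989 - 7 = 2134711/1989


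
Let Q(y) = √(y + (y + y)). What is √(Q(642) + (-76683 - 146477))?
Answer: √(-223160 + 3*√214) ≈ 472.35*I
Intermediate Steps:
Q(y) = √3*√y (Q(y) = √(y + 2*y) = √(3*y) = √3*√y)
√(Q(642) + (-76683 - 146477)) = √(√3*√642 + (-76683 - 146477)) = √(3*√214 - 223160) = √(-223160 + 3*√214)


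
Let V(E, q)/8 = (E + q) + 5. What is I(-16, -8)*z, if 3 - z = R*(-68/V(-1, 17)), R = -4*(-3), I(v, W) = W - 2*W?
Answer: 440/7 ≈ 62.857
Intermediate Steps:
I(v, W) = -W
V(E, q) = 40 + 8*E + 8*q (V(E, q) = 8*((E + q) + 5) = 8*(5 + E + q) = 40 + 8*E + 8*q)
R = 12
z = 55/7 (z = 3 - 12*(-68/(40 + 8*(-1) + 8*17)) = 3 - 12*(-68/(40 - 8 + 136)) = 3 - 12*(-68/168) = 3 - 12*(-68*1/168) = 3 - 12*(-17)/42 = 3 - 1*(-34/7) = 3 + 34/7 = 55/7 ≈ 7.8571)
I(-16, -8)*z = -1*(-8)*(55/7) = 8*(55/7) = 440/7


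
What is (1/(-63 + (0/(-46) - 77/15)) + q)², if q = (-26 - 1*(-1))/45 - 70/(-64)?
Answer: 5935932025/21658420224 ≈ 0.27407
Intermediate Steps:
q = 155/288 (q = (-26 + 1)*(1/45) - 70*(-1/64) = -25*1/45 + 35/32 = -5/9 + 35/32 = 155/288 ≈ 0.53819)
(1/(-63 + (0/(-46) - 77/15)) + q)² = (1/(-63 + (0/(-46) - 77/15)) + 155/288)² = (1/(-63 + (0*(-1/46) - 77*1/15)) + 155/288)² = (1/(-63 + (0 - 77/15)) + 155/288)² = (1/(-63 - 77/15) + 155/288)² = (1/(-1022/15) + 155/288)² = (-15/1022 + 155/288)² = (77045/147168)² = 5935932025/21658420224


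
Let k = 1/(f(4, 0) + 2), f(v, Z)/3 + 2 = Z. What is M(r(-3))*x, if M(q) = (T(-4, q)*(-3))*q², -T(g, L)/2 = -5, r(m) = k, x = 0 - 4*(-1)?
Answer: -15/2 ≈ -7.5000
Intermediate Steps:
x = 4 (x = 0 + 4 = 4)
f(v, Z) = -6 + 3*Z
k = -¼ (k = 1/((-6 + 3*0) + 2) = 1/((-6 + 0) + 2) = 1/(-6 + 2) = 1/(-4) = -¼ ≈ -0.25000)
r(m) = -¼
T(g, L) = 10 (T(g, L) = -2*(-5) = 10)
M(q) = -30*q² (M(q) = (10*(-3))*q² = -30*q²)
M(r(-3))*x = -30*(-¼)²*4 = -30*1/16*4 = -15/8*4 = -15/2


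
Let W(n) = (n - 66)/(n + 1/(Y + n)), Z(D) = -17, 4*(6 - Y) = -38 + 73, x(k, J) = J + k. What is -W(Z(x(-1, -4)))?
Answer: -6557/1347 ≈ -4.8679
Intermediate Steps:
Y = -11/4 (Y = 6 - (-38 + 73)/4 = 6 - ¼*35 = 6 - 35/4 = -11/4 ≈ -2.7500)
W(n) = (-66 + n)/(n + 1/(-11/4 + n)) (W(n) = (n - 66)/(n + 1/(-11/4 + n)) = (-66 + n)/(n + 1/(-11/4 + n)))
-W(Z(x(-1, -4))) = -(726 - 275*(-17) + 4*(-17)²)/(4 - 11*(-17) + 4*(-17)²) = -(726 + 4675 + 4*289)/(4 + 187 + 4*289) = -(726 + 4675 + 1156)/(4 + 187 + 1156) = -6557/1347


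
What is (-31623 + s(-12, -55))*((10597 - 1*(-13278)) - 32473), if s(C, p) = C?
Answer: 271997730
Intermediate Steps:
(-31623 + s(-12, -55))*((10597 - 1*(-13278)) - 32473) = (-31623 - 12)*((10597 - 1*(-13278)) - 32473) = -31635*((10597 + 13278) - 32473) = -31635*(23875 - 32473) = -31635*(-8598) = 271997730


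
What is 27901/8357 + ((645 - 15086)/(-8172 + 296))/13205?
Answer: 2901896668017/869149561060 ≈ 3.3388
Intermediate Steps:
27901/8357 + ((645 - 15086)/(-8172 + 296))/13205 = 27901*(1/8357) - 14441/(-7876)*(1/13205) = 27901/8357 - 14441*(-1/7876)*(1/13205) = 27901/8357 + (14441/7876)*(1/13205) = 27901/8357 + 14441/104002580 = 2901896668017/869149561060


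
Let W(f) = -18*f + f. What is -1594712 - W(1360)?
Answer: -1571592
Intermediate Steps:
W(f) = -17*f
-1594712 - W(1360) = -1594712 - (-17)*1360 = -1594712 - 1*(-23120) = -1594712 + 23120 = -1571592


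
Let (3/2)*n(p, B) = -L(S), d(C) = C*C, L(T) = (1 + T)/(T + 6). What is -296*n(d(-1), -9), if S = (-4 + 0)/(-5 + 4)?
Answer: 296/3 ≈ 98.667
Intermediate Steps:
S = 4 (S = -4/(-1) = -4*(-1) = 4)
L(T) = (1 + T)/(6 + T)
d(C) = C²
n(p, B) = -⅓ (n(p, B) = 2*(-(1 + 4)/(6 + 4))/3 = 2*(-5/10)/3 = 2*(-1*½)/3 = (⅔)*(-½) = -⅓)
-296*n(d(-1), -9) = -296*(-⅓) = 296/3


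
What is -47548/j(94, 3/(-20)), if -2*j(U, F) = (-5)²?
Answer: 95096/25 ≈ 3803.8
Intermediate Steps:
j(U, F) = -25/2 (j(U, F) = -½*(-5)² = -½*25 = -25/2)
-47548/j(94, 3/(-20)) = -47548/(-25/2) = -47548*(-2/25) = 95096/25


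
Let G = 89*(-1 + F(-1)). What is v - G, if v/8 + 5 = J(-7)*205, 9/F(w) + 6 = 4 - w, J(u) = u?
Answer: -10630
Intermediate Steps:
F(w) = 9/(-2 - w) (F(w) = 9/(-6 + (4 - w)) = 9/(-2 - w))
v = -11520 (v = -40 + 8*(-7*205) = -40 + 8*(-1435) = -40 - 11480 = -11520)
G = -890 (G = 89*(-1 - 9/(2 - 1)) = 89*(-1 - 9/1) = 89*(-1 - 9*1) = 89*(-1 - 9) = 89*(-10) = -890)
v - G = -11520 - 1*(-890) = -11520 + 890 = -10630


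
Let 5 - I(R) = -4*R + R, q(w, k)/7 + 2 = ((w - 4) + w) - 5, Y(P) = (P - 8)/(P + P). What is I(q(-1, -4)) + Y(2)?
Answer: -539/2 ≈ -269.50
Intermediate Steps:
Y(P) = (-8 + P)/(2*P) (Y(P) = (-8 + P)/((2*P)) = (-8 + P)*(1/(2*P)) = (-8 + P)/(2*P))
q(w, k) = -77 + 14*w (q(w, k) = -14 + 7*(((w - 4) + w) - 5) = -14 + 7*(((-4 + w) + w) - 5) = -14 + 7*((-4 + 2*w) - 5) = -14 + 7*(-9 + 2*w) = -14 + (-63 + 14*w) = -77 + 14*w)
I(R) = 5 + 3*R (I(R) = 5 - (-4*R + R) = 5 - (-3)*R = 5 + 3*R)
I(q(-1, -4)) + Y(2) = (5 + 3*(-77 + 14*(-1))) + (1/2)*(-8 + 2)/2 = (5 + 3*(-77 - 14)) + (1/2)*(1/2)*(-6) = (5 + 3*(-91)) - 3/2 = (5 - 273) - 3/2 = -268 - 3/2 = -539/2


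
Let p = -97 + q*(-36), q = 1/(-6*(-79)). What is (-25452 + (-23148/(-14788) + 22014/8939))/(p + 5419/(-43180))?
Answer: 2868806757070959300/10957736393463643 ≈ 261.81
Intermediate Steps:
q = 1/474 (q = -⅙*(-1/79) = 1/474 ≈ 0.0021097)
p = -7669/79 (p = -97 + (1/474)*(-36) = -97 - 6/79 = -7669/79 ≈ -97.076)
(-25452 + (-23148/(-14788) + 22014/8939))/(p + 5419/(-43180)) = (-25452 + (-23148/(-14788) + 22014/8939))/(-7669/79 + 5419/(-43180)) = (-25452 + (-23148*(-1/14788) + 22014*(1/8939)))/(-7669/79 + 5419*(-1/43180)) = (-25452 + (5787/3697 + 22014/8939))/(-7669/79 - 5419/43180) = (-25452 + 133115751/33047483)/(-331575521/3411220) = -840991421565/33047483*(-3411220/331575521) = 2868806757070959300/10957736393463643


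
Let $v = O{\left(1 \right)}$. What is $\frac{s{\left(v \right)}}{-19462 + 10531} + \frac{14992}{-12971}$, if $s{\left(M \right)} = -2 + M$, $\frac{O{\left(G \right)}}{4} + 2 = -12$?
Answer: $- \frac{133141234}{115844001} \approx -1.1493$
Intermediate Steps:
$O{\left(G \right)} = -56$ ($O{\left(G \right)} = -8 + 4 \left(-12\right) = -8 - 48 = -56$)
$v = -56$
$\frac{s{\left(v \right)}}{-19462 + 10531} + \frac{14992}{-12971} = \frac{-2 - 56}{-19462 + 10531} + \frac{14992}{-12971} = - \frac{58}{-8931} + 14992 \left(- \frac{1}{12971}\right) = \left(-58\right) \left(- \frac{1}{8931}\right) - \frac{14992}{12971} = \frac{58}{8931} - \frac{14992}{12971} = - \frac{133141234}{115844001}$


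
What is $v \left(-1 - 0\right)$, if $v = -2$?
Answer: $2$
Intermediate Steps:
$v \left(-1 - 0\right) = - 2 \left(-1 - 0\right) = - 2 \left(-1 + 0\right) = \left(-2\right) \left(-1\right) = 2$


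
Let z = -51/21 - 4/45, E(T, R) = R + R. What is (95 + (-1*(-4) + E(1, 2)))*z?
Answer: -81679/315 ≈ -259.30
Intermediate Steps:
E(T, R) = 2*R
z = -793/315 (z = -51*1/21 - 4*1/45 = -17/7 - 4/45 = -793/315 ≈ -2.5175)
(95 + (-1*(-4) + E(1, 2)))*z = (95 + (-1*(-4) + 2*2))*(-793/315) = (95 + (4 + 4))*(-793/315) = (95 + 8)*(-793/315) = 103*(-793/315) = -81679/315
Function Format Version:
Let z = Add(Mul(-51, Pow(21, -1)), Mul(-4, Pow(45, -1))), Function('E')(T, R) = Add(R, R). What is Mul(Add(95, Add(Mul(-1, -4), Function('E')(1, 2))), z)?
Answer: Rational(-81679, 315) ≈ -259.30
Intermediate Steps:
Function('E')(T, R) = Mul(2, R)
z = Rational(-793, 315) (z = Add(Mul(-51, Rational(1, 21)), Mul(-4, Rational(1, 45))) = Add(Rational(-17, 7), Rational(-4, 45)) = Rational(-793, 315) ≈ -2.5175)
Mul(Add(95, Add(Mul(-1, -4), Function('E')(1, 2))), z) = Mul(Add(95, Add(Mul(-1, -4), Mul(2, 2))), Rational(-793, 315)) = Mul(Add(95, Add(4, 4)), Rational(-793, 315)) = Mul(Add(95, 8), Rational(-793, 315)) = Mul(103, Rational(-793, 315)) = Rational(-81679, 315)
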